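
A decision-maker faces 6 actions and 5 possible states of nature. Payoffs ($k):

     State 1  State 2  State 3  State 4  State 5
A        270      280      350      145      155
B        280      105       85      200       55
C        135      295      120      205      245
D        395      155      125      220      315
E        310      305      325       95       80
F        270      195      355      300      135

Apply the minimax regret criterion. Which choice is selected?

A

Column bests: State 1=395, State 2=305, State 3=355, State 4=300, State 5=315.
A regrets: 125, 25, 5, 155, 160 → max 160
B regrets: 115, 200, 270, 100, 260 → max 270
C regrets: 260, 10, 235, 95, 70 → max 260
D regrets: 0, 150, 230, 80, 0 → max 230
E regrets: 85, 0, 30, 205, 235 → max 235
F regrets: 125, 110, 0, 0, 180 → max 180
Smallest max regret = 160 → A.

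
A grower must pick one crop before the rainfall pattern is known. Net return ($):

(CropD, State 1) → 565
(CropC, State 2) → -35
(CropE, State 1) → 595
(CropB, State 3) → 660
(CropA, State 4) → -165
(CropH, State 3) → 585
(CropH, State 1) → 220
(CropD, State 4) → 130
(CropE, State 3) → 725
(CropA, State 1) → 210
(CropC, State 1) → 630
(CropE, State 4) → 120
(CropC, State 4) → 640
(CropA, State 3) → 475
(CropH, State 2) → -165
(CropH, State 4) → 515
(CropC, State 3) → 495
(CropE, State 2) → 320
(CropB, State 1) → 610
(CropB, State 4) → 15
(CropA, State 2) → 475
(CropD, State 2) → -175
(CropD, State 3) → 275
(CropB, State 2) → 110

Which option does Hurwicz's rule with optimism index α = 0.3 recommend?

CropE

CropA: 0.3·475 + 0.7·(-165) = 27
CropC: 0.3·640 + 0.7·(-35) = 167.5
CropB: 0.3·660 + 0.7·15 = 208.5
CropH: 0.3·585 + 0.7·(-165) = 60
CropE: 0.3·725 + 0.7·120 = 301.5
CropD: 0.3·565 + 0.7·(-175) = 47
Highest Hurwicz score = 301.5 → CropE.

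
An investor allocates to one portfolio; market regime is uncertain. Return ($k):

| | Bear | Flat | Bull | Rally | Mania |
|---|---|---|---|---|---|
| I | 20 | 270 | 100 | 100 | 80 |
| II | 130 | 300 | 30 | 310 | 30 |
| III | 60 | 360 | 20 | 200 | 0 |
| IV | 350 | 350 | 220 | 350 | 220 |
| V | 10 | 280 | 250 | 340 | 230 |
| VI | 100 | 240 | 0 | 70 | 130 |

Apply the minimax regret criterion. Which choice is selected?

IV

Column bests: Bear=350, Flat=360, Bull=250, Rally=350, Mania=230.
I regrets: 330, 90, 150, 250, 150 → max 330
II regrets: 220, 60, 220, 40, 200 → max 220
III regrets: 290, 0, 230, 150, 230 → max 290
IV regrets: 0, 10, 30, 0, 10 → max 30
V regrets: 340, 80, 0, 10, 0 → max 340
VI regrets: 250, 120, 250, 280, 100 → max 280
Smallest max regret = 30 → IV.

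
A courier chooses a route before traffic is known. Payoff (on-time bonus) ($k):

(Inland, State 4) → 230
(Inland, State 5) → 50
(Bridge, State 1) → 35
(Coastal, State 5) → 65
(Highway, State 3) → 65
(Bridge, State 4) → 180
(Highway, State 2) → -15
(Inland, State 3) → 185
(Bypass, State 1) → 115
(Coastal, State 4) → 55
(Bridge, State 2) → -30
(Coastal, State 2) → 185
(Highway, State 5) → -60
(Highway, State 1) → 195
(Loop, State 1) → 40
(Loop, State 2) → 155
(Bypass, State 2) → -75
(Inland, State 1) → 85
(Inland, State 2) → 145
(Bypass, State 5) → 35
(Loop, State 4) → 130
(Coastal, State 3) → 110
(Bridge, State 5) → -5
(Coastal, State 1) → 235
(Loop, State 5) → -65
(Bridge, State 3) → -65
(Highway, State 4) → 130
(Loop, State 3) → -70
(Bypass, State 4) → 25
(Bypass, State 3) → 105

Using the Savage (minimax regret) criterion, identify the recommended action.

Column bests: State 1=235, State 2=185, State 3=185, State 4=230, State 5=65.
Loop regrets: 195, 30, 255, 100, 130 → max 255
Coastal regrets: 0, 0, 75, 175, 0 → max 175
Bypass regrets: 120, 260, 80, 205, 30 → max 260
Inland regrets: 150, 40, 0, 0, 15 → max 150
Highway regrets: 40, 200, 120, 100, 125 → max 200
Bridge regrets: 200, 215, 250, 50, 70 → max 250
Smallest max regret = 150 → Inland.

Inland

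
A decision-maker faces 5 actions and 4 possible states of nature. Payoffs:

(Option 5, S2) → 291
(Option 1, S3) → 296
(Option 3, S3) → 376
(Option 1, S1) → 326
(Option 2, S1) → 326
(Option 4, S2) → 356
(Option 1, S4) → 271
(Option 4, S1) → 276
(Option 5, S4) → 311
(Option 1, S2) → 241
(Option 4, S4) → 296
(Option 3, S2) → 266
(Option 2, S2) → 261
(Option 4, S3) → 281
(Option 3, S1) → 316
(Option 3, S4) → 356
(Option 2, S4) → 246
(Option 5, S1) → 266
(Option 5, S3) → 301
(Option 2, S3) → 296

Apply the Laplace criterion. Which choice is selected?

Option 3

Row averages: Option 1=283.5, Option 2=282.25, Option 3=328.5, Option 4=302.25, Option 5=292.25
Highest average = 328.5 → Option 3.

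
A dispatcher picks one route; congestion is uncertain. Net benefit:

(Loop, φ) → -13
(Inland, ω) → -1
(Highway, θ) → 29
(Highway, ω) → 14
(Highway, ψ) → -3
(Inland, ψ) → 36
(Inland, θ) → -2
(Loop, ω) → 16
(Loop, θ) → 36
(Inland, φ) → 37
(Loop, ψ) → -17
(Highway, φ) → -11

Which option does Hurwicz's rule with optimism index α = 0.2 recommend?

Inland

Loop: 0.2·36 + 0.8·(-17) = -6.4
Highway: 0.2·29 + 0.8·(-11) = -3
Inland: 0.2·37 + 0.8·(-2) = 5.8
Highest Hurwicz score = 5.8 → Inland.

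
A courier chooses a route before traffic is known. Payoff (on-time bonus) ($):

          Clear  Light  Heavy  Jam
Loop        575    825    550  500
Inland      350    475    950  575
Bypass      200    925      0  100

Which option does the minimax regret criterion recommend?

Loop

Column bests: Clear=575, Light=925, Heavy=950, Jam=575.
Loop regrets: 0, 100, 400, 75 → max 400
Inland regrets: 225, 450, 0, 0 → max 450
Bypass regrets: 375, 0, 950, 475 → max 950
Smallest max regret = 400 → Loop.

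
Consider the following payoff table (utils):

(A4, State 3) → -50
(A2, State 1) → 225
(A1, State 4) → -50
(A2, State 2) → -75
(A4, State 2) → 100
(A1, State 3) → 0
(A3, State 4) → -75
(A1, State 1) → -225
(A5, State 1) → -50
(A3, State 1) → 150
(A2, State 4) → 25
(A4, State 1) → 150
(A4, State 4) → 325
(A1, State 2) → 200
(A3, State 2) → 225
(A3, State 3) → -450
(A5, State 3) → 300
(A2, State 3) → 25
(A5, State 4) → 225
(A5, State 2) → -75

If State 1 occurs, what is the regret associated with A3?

Best payoff under State 1 is 225.
Regret = 225 − 150 = 75.

75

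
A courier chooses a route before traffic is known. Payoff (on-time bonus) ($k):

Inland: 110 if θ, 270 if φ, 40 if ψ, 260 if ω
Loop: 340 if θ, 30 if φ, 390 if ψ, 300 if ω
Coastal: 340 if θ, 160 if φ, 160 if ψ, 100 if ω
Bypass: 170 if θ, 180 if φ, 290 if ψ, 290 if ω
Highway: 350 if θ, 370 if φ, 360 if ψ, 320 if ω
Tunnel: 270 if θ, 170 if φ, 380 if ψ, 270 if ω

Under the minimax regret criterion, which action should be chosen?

Column bests: θ=350, φ=370, ψ=390, ω=320.
Inland regrets: 240, 100, 350, 60 → max 350
Loop regrets: 10, 340, 0, 20 → max 340
Coastal regrets: 10, 210, 230, 220 → max 230
Bypass regrets: 180, 190, 100, 30 → max 190
Highway regrets: 0, 0, 30, 0 → max 30
Tunnel regrets: 80, 200, 10, 50 → max 200
Smallest max regret = 30 → Highway.

Highway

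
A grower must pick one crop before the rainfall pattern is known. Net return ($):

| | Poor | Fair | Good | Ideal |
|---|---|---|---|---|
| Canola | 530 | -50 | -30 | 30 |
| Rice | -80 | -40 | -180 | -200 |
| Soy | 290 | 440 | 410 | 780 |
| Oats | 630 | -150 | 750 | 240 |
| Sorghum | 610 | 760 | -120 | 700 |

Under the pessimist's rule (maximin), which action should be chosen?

Soy

Row minima: Canola=-50, Rice=-200, Soy=290, Oats=-150, Sorghum=-120
Best worst-case = 290 → Soy.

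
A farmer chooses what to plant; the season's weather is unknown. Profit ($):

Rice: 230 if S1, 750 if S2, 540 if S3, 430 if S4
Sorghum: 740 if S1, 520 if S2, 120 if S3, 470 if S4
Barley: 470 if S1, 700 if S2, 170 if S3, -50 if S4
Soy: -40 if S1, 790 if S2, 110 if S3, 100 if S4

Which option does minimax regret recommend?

Column bests: S1=740, S2=790, S3=540, S4=470.
Rice regrets: 510, 40, 0, 40 → max 510
Sorghum regrets: 0, 270, 420, 0 → max 420
Barley regrets: 270, 90, 370, 520 → max 520
Soy regrets: 780, 0, 430, 370 → max 780
Smallest max regret = 420 → Sorghum.

Sorghum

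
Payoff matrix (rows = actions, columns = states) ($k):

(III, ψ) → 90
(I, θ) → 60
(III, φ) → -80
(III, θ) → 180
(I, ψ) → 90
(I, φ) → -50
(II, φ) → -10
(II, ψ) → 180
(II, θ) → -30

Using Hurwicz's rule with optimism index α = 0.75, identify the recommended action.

II

I: 0.75·90 + 0.25·(-50) = 55
II: 0.75·180 + 0.25·(-30) = 127.5
III: 0.75·180 + 0.25·(-80) = 115
Highest Hurwicz score = 127.5 → II.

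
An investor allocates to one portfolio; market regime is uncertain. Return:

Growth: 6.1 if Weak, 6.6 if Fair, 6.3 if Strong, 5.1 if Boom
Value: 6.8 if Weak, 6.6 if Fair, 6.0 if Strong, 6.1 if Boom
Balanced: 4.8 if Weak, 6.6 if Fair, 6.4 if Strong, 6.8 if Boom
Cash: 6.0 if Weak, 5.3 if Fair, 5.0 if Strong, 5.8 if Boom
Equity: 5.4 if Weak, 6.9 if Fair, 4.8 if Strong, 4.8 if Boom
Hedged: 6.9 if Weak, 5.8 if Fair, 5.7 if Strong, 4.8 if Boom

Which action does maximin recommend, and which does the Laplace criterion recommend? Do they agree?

maximin → Value; laplace → Value (agree)

Row minima: Growth=5.1, Value=6.0, Balanced=4.8, Cash=5.0, Equity=4.8, Hedged=4.8
Best worst-case = 6.0 → Value.
Row averages: Growth=6.025, Value=6.375, Balanced=6.15, Cash=5.525, Equity=5.475, Hedged=5.8
Highest average = 6.375 → Value.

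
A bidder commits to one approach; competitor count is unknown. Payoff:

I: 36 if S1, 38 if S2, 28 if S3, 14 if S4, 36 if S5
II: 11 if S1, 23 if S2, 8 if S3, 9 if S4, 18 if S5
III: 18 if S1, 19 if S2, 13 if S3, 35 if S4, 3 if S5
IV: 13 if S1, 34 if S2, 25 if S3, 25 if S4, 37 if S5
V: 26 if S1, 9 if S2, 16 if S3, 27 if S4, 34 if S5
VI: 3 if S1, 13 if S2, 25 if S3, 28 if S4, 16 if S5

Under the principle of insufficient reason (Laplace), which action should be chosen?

I

Row averages: I=30.4, II=13.8, III=17.6, IV=26.8, V=22.4, VI=17
Highest average = 30.4 → I.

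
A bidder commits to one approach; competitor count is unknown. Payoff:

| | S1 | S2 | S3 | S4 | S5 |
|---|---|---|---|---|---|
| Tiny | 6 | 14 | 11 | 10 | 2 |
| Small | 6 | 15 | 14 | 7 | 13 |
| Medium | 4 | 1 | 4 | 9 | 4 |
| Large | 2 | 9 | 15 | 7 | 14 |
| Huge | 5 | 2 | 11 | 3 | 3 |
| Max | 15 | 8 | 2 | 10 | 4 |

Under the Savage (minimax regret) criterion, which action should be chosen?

Small

Column bests: S1=15, S2=15, S3=15, S4=10, S5=14.
Tiny regrets: 9, 1, 4, 0, 12 → max 12
Small regrets: 9, 0, 1, 3, 1 → max 9
Medium regrets: 11, 14, 11, 1, 10 → max 14
Large regrets: 13, 6, 0, 3, 0 → max 13
Huge regrets: 10, 13, 4, 7, 11 → max 13
Max regrets: 0, 7, 13, 0, 10 → max 13
Smallest max regret = 9 → Small.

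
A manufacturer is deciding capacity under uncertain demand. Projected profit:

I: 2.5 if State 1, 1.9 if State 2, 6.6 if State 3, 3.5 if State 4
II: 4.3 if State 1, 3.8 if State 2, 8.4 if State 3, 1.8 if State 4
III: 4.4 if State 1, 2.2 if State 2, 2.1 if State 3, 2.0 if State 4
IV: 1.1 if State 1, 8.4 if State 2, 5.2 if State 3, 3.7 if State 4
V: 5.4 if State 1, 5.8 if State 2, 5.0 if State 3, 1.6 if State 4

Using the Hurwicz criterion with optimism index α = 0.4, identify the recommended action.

II

I: 0.4·6.6 + 0.6·1.9 = 3.78
II: 0.4·8.4 + 0.6·1.8 = 4.44
III: 0.4·4.4 + 0.6·2.0 = 2.96
IV: 0.4·8.4 + 0.6·1.1 = 4.02
V: 0.4·5.8 + 0.6·1.6 = 3.28
Highest Hurwicz score = 4.44 → II.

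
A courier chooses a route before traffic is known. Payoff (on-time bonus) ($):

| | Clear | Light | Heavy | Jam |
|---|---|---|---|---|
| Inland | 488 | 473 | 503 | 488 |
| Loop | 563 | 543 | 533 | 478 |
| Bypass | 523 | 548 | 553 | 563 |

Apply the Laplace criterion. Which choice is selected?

Row averages: Inland=488, Loop=529.25, Bypass=546.75
Highest average = 546.75 → Bypass.

Bypass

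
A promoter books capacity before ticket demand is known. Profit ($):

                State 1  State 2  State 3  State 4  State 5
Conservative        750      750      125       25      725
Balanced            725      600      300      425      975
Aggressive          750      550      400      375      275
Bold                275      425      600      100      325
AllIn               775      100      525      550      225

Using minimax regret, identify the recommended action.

Column bests: State 1=775, State 2=750, State 3=600, State 4=550, State 5=975.
Conservative regrets: 25, 0, 475, 525, 250 → max 525
Balanced regrets: 50, 150, 300, 125, 0 → max 300
Aggressive regrets: 25, 200, 200, 175, 700 → max 700
Bold regrets: 500, 325, 0, 450, 650 → max 650
AllIn regrets: 0, 650, 75, 0, 750 → max 750
Smallest max regret = 300 → Balanced.

Balanced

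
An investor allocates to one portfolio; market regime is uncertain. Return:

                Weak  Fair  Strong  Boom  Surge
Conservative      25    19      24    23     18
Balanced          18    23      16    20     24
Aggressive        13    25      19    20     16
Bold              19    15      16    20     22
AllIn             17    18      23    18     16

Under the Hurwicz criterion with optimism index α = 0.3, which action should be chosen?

Conservative

Conservative: 0.3·25 + 0.7·18 = 20.1
Balanced: 0.3·24 + 0.7·16 = 18.4
Aggressive: 0.3·25 + 0.7·13 = 16.6
Bold: 0.3·22 + 0.7·15 = 17.1
AllIn: 0.3·23 + 0.7·16 = 18.1
Highest Hurwicz score = 20.1 → Conservative.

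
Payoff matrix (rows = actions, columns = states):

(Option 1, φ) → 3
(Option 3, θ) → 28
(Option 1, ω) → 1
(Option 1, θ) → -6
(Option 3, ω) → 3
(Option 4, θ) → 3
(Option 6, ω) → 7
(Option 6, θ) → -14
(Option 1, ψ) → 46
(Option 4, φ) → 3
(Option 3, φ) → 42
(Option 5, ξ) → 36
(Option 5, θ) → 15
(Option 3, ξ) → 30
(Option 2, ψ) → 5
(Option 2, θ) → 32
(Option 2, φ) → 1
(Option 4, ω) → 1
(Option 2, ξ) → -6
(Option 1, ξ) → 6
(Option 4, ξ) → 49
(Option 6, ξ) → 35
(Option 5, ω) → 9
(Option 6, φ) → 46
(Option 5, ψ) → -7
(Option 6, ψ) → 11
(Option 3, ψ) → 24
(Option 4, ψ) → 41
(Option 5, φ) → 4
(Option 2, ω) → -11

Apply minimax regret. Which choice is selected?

Option 3

Column bests: θ=32, φ=46, ψ=46, ω=9, ξ=49.
Option 1 regrets: 38, 43, 0, 8, 43 → max 43
Option 2 regrets: 0, 45, 41, 20, 55 → max 55
Option 3 regrets: 4, 4, 22, 6, 19 → max 22
Option 4 regrets: 29, 43, 5, 8, 0 → max 43
Option 5 regrets: 17, 42, 53, 0, 13 → max 53
Option 6 regrets: 46, 0, 35, 2, 14 → max 46
Smallest max regret = 22 → Option 3.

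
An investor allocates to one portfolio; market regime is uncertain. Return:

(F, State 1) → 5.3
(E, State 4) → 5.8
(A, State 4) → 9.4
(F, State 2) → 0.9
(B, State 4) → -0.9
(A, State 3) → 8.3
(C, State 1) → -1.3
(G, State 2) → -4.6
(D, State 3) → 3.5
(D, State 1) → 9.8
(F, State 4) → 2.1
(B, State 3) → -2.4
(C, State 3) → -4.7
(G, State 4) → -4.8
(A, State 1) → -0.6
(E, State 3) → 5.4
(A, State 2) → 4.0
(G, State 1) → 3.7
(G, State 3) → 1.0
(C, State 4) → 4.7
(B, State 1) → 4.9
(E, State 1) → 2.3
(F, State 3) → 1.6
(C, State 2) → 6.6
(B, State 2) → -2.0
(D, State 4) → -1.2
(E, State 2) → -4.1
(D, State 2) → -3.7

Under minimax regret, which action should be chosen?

F

Column bests: State 1=9.8, State 2=6.6, State 3=8.3, State 4=9.4.
A regrets: 10.4, 2.6, 0.0, 0.0 → max 10.4
B regrets: 4.9, 8.6, 10.7, 10.3 → max 10.7
C regrets: 11.1, 0.0, 13.0, 4.7 → max 13.0
D regrets: 0.0, 10.3, 4.8, 10.6 → max 10.6
E regrets: 7.5, 10.7, 2.9, 3.6 → max 10.7
F regrets: 4.5, 5.7, 6.7, 7.3 → max 7.3
G regrets: 6.1, 11.2, 7.3, 14.2 → max 14.2
Smallest max regret = 7.3 → F.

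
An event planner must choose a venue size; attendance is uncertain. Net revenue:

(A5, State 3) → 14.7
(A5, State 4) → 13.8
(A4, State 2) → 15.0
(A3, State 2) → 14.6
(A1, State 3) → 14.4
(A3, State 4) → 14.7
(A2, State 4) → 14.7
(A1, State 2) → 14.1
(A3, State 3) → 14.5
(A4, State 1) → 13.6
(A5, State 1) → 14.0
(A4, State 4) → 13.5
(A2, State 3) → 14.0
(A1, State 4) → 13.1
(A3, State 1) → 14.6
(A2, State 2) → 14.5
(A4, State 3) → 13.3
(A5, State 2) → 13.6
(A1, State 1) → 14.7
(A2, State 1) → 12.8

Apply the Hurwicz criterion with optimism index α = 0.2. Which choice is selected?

A3

A1: 0.2·14.7 + 0.8·13.1 = 13.42
A2: 0.2·14.7 + 0.8·12.8 = 13.18
A3: 0.2·14.7 + 0.8·14.5 = 14.54
A4: 0.2·15.0 + 0.8·13.3 = 13.64
A5: 0.2·14.7 + 0.8·13.6 = 13.82
Highest Hurwicz score = 14.54 → A3.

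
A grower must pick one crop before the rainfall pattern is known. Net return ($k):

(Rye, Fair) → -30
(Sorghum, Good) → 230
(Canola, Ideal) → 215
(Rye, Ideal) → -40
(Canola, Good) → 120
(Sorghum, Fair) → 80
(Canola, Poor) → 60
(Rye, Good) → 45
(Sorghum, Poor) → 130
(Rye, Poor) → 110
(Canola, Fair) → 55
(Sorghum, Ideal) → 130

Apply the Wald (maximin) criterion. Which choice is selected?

Row minima: Canola=55, Rye=-40, Sorghum=80
Best worst-case = 80 → Sorghum.

Sorghum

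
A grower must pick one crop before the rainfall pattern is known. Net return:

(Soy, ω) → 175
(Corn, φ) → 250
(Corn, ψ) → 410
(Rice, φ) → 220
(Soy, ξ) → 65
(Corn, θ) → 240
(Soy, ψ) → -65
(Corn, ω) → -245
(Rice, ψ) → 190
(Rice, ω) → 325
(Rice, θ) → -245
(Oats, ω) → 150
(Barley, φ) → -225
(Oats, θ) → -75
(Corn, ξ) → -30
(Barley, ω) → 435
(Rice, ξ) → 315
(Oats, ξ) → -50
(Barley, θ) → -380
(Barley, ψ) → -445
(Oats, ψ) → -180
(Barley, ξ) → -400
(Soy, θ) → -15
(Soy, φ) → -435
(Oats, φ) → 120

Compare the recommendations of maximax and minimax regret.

Row maxima: Rice=325, Corn=410, Barley=435, Soy=175, Oats=150
Best best-case = 435 → Barley.
Column bests: θ=240, φ=250, ψ=410, ω=435, ξ=315.
Rice regrets: 485, 30, 220, 110, 0 → max 485
Corn regrets: 0, 0, 0, 680, 345 → max 680
Barley regrets: 620, 475, 855, 0, 715 → max 855
Soy regrets: 255, 685, 475, 260, 250 → max 685
Oats regrets: 315, 130, 590, 285, 365 → max 590
Smallest max regret = 485 → Rice.

maximax → Barley; minimax regret → Rice (disagree)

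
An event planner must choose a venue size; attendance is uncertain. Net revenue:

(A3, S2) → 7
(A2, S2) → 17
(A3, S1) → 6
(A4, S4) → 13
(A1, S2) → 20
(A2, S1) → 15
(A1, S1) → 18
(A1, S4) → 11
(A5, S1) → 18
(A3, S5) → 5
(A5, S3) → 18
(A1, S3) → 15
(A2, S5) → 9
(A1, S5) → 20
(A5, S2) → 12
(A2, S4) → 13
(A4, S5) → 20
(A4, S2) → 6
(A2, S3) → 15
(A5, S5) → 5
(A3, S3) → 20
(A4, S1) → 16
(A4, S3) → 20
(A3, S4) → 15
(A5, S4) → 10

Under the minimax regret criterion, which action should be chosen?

Column bests: S1=18, S2=20, S3=20, S4=15, S5=20.
A1 regrets: 0, 0, 5, 4, 0 → max 5
A2 regrets: 3, 3, 5, 2, 11 → max 11
A3 regrets: 12, 13, 0, 0, 15 → max 15
A4 regrets: 2, 14, 0, 2, 0 → max 14
A5 regrets: 0, 8, 2, 5, 15 → max 15
Smallest max regret = 5 → A1.

A1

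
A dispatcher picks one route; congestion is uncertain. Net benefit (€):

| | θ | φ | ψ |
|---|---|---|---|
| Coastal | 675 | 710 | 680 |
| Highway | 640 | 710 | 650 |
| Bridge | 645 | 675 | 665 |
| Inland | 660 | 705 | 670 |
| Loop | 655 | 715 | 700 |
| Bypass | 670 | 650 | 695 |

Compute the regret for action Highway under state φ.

Best payoff under φ is 715.
Regret = 715 − 710 = 5.

5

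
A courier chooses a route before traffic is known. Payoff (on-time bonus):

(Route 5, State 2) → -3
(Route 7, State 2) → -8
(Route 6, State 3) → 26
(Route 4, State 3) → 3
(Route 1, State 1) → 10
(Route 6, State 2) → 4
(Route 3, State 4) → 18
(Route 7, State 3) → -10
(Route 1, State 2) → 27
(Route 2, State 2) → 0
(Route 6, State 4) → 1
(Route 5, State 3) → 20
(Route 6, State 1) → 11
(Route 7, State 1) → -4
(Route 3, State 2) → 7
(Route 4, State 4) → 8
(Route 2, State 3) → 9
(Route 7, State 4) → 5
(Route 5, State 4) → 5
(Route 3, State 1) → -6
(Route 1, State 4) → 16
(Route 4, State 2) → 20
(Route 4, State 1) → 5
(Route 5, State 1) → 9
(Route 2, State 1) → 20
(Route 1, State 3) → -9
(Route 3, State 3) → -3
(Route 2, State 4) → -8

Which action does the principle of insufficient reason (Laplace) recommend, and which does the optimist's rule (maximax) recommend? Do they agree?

Row averages: Route 1=11, Route 2=5.25, Route 3=4, Route 4=9, Route 5=7.75, Route 6=10.5, Route 7=-4.25
Highest average = 11 → Route 1.
Row maxima: Route 1=27, Route 2=20, Route 3=18, Route 4=20, Route 5=20, Route 6=26, Route 7=5
Best best-case = 27 → Route 1.

laplace → Route 1; maximax → Route 1 (agree)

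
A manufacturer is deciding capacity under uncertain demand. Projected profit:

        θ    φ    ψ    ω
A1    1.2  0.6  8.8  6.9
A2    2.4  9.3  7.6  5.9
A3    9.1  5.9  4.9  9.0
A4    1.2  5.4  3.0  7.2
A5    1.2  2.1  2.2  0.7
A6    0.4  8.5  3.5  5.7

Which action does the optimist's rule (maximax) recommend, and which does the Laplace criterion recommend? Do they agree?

Row maxima: A1=8.8, A2=9.3, A3=9.1, A4=7.2, A5=2.2, A6=8.5
Best best-case = 9.3 → A2.
Row averages: A1=4.375, A2=6.3, A3=7.225, A4=4.2, A5=1.55, A6=4.525
Highest average = 7.225 → A3.

maximax → A2; laplace → A3 (disagree)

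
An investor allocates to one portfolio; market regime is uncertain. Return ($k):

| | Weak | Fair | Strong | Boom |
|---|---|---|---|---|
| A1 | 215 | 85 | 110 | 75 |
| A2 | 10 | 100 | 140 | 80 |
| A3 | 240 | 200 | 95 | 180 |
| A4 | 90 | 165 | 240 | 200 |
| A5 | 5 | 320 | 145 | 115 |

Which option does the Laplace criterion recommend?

A3

Row averages: A1=121.25, A2=82.5, A3=178.75, A4=173.75, A5=146.25
Highest average = 178.75 → A3.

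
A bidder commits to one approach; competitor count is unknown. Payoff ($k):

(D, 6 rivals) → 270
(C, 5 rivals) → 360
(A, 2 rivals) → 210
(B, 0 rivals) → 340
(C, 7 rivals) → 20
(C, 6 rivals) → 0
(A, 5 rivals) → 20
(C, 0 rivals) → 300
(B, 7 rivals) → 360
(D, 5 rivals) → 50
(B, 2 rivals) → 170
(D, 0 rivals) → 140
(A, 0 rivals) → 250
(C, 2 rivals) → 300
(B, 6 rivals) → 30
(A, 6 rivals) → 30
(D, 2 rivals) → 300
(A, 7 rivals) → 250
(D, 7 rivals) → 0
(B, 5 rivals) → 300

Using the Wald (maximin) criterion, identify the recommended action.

Row minima: A=20, B=30, C=0, D=0
Best worst-case = 30 → B.

B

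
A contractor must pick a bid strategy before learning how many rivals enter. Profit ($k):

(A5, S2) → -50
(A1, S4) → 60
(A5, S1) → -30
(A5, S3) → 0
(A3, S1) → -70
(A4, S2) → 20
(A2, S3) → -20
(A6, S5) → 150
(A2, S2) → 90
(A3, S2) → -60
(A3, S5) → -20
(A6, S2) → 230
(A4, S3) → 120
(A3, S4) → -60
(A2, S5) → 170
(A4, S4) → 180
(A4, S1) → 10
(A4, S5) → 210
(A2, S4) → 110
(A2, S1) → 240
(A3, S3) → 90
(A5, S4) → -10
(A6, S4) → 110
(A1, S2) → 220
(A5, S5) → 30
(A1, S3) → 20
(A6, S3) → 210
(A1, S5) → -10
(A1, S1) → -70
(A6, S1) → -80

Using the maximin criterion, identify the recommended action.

Row minima: A1=-70, A2=-20, A3=-70, A4=10, A5=-50, A6=-80
Best worst-case = 10 → A4.

A4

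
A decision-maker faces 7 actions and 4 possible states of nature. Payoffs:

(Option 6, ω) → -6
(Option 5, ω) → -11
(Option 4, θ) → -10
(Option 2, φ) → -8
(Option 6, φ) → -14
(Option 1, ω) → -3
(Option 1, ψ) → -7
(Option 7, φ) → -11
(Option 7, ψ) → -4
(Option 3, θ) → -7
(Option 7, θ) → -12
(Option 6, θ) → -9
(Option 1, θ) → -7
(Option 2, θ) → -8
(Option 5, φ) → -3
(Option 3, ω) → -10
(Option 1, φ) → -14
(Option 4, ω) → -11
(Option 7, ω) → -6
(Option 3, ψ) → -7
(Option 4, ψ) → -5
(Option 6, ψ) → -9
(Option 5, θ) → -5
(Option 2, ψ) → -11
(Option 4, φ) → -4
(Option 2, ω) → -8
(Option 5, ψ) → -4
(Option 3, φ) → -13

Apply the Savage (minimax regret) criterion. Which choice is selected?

Option 2

Column bests: θ=-5, φ=-3, ψ=-4, ω=-3.
Option 1 regrets: 2, 11, 3, 0 → max 11
Option 2 regrets: 3, 5, 7, 5 → max 7
Option 3 regrets: 2, 10, 3, 7 → max 10
Option 4 regrets: 5, 1, 1, 8 → max 8
Option 5 regrets: 0, 0, 0, 8 → max 8
Option 6 regrets: 4, 11, 5, 3 → max 11
Option 7 regrets: 7, 8, 0, 3 → max 8
Smallest max regret = 7 → Option 2.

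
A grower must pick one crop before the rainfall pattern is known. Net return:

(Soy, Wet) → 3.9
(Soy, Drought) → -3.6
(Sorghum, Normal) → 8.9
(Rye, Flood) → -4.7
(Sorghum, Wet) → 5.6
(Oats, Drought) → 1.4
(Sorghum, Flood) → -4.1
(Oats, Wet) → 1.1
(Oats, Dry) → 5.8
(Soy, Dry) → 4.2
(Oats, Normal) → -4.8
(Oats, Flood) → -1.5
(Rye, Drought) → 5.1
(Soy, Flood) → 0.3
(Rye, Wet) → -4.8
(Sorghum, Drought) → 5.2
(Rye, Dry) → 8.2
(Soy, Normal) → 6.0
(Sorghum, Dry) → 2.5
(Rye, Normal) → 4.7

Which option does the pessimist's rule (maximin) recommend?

Row minima: Oats=-4.8, Soy=-3.6, Rye=-4.8, Sorghum=-4.1
Best worst-case = -3.6 → Soy.

Soy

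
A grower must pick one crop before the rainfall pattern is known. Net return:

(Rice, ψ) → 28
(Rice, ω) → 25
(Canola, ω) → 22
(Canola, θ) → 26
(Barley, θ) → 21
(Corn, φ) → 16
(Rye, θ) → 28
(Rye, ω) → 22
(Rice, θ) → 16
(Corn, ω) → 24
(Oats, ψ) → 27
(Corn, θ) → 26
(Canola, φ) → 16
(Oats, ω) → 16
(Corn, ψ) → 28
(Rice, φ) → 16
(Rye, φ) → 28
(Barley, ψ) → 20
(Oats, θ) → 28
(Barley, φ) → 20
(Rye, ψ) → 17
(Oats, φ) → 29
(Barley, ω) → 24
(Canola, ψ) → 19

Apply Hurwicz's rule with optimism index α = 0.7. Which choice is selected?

Oats

Oats: 0.7·29 + 0.3·16 = 25.1
Canola: 0.7·26 + 0.3·16 = 23
Barley: 0.7·24 + 0.3·20 = 22.8
Rye: 0.7·28 + 0.3·17 = 24.7
Corn: 0.7·28 + 0.3·16 = 24.4
Rice: 0.7·28 + 0.3·16 = 24.4
Highest Hurwicz score = 25.1 → Oats.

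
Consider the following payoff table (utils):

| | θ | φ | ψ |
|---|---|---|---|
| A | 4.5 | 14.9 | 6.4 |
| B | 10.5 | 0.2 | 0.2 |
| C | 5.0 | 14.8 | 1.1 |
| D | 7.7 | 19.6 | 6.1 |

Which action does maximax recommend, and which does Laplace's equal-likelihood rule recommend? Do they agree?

maximax → D; laplace → D (agree)

Row maxima: A=14.9, B=10.5, C=14.8, D=19.6
Best best-case = 19.6 → D.
Row averages: A=8.6, B=109/30, C=209/30, D=167/15
Highest average = 167/15 → D.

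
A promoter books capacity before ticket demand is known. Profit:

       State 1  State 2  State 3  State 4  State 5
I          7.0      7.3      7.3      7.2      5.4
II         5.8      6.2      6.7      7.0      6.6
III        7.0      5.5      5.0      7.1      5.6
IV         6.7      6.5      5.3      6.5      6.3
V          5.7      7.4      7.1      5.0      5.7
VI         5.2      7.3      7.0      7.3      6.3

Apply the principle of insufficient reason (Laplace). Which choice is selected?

Row averages: I=6.84, II=6.46, III=6.04, IV=6.26, V=6.18, VI=6.62
Highest average = 6.84 → I.

I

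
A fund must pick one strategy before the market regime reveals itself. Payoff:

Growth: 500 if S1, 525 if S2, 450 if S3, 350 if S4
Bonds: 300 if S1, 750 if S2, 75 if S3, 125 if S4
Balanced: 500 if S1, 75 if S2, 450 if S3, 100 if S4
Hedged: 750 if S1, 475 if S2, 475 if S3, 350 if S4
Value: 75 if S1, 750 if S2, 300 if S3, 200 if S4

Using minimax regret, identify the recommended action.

Growth

Column bests: S1=750, S2=750, S3=475, S4=350.
Growth regrets: 250, 225, 25, 0 → max 250
Bonds regrets: 450, 0, 400, 225 → max 450
Balanced regrets: 250, 675, 25, 250 → max 675
Hedged regrets: 0, 275, 0, 0 → max 275
Value regrets: 675, 0, 175, 150 → max 675
Smallest max regret = 250 → Growth.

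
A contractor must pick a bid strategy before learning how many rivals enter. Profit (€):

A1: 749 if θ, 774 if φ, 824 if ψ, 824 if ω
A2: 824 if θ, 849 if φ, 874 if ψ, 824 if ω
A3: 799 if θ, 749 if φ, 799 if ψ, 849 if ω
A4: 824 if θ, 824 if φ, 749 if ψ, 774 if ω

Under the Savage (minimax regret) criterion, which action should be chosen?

Column bests: θ=824, φ=849, ψ=874, ω=849.
A1 regrets: 75, 75, 50, 25 → max 75
A2 regrets: 0, 0, 0, 25 → max 25
A3 regrets: 25, 100, 75, 0 → max 100
A4 regrets: 0, 25, 125, 75 → max 125
Smallest max regret = 25 → A2.

A2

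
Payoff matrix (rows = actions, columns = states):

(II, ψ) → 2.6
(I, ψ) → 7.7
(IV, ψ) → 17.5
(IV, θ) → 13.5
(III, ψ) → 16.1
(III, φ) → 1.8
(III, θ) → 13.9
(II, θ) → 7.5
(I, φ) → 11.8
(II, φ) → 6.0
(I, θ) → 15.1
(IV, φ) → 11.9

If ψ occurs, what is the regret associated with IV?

0.0

Best payoff under ψ is 17.5.
Regret = 17.5 − 17.5 = 0.0.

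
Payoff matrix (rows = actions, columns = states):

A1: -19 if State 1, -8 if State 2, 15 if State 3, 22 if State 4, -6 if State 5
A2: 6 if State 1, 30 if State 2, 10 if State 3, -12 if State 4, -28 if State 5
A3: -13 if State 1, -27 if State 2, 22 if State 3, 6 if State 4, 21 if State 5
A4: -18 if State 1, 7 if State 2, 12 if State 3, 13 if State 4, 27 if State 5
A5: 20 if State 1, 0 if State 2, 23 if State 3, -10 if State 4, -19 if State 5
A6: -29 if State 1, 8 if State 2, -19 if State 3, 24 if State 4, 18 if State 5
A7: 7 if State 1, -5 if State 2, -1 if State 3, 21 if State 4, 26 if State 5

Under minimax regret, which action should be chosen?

Column bests: State 1=20, State 2=30, State 3=23, State 4=24, State 5=27.
A1 regrets: 39, 38, 8, 2, 33 → max 39
A2 regrets: 14, 0, 13, 36, 55 → max 55
A3 regrets: 33, 57, 1, 18, 6 → max 57
A4 regrets: 38, 23, 11, 11, 0 → max 38
A5 regrets: 0, 30, 0, 34, 46 → max 46
A6 regrets: 49, 22, 42, 0, 9 → max 49
A7 regrets: 13, 35, 24, 3, 1 → max 35
Smallest max regret = 35 → A7.

A7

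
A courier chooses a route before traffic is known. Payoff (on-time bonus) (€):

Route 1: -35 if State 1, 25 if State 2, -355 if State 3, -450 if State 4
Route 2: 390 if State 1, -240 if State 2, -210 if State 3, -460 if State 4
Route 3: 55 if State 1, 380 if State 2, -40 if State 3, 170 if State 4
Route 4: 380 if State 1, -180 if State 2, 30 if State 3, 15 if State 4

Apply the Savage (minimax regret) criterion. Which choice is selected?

Column bests: State 1=390, State 2=380, State 3=30, State 4=170.
Route 1 regrets: 425, 355, 385, 620 → max 620
Route 2 regrets: 0, 620, 240, 630 → max 630
Route 3 regrets: 335, 0, 70, 0 → max 335
Route 4 regrets: 10, 560, 0, 155 → max 560
Smallest max regret = 335 → Route 3.

Route 3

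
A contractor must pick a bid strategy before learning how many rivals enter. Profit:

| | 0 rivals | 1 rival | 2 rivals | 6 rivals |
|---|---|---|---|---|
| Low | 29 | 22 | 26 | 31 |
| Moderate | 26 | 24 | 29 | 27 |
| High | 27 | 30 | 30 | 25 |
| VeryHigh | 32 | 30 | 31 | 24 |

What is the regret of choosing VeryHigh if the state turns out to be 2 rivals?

0

Best payoff under 2 rivals is 31.
Regret = 31 − 31 = 0.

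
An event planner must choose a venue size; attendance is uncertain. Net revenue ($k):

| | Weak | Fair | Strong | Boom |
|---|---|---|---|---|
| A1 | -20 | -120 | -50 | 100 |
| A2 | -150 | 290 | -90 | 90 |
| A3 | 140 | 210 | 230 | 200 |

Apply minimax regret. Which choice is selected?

Column bests: Weak=140, Fair=290, Strong=230, Boom=200.
A1 regrets: 160, 410, 280, 100 → max 410
A2 regrets: 290, 0, 320, 110 → max 320
A3 regrets: 0, 80, 0, 0 → max 80
Smallest max regret = 80 → A3.

A3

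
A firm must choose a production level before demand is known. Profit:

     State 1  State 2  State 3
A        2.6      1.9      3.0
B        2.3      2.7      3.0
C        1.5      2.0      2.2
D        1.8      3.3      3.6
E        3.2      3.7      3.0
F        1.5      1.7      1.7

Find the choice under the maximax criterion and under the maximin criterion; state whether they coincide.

Row maxima: A=3.0, B=3.0, C=2.2, D=3.6, E=3.7, F=1.7
Best best-case = 3.7 → E.
Row minima: A=1.9, B=2.3, C=1.5, D=1.8, E=3.0, F=1.5
Best worst-case = 3.0 → E.

maximax → E; maximin → E (agree)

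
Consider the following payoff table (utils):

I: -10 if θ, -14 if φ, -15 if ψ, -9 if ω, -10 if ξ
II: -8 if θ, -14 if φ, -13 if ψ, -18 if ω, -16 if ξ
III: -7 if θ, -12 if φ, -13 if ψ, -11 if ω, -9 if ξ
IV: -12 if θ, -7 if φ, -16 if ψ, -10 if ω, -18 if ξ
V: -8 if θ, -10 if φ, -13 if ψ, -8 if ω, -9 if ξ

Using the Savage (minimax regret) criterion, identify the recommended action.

V

Column bests: θ=-7, φ=-7, ψ=-13, ω=-8, ξ=-9.
I regrets: 3, 7, 2, 1, 1 → max 7
II regrets: 1, 7, 0, 10, 7 → max 10
III regrets: 0, 5, 0, 3, 0 → max 5
IV regrets: 5, 0, 3, 2, 9 → max 9
V regrets: 1, 3, 0, 0, 0 → max 3
Smallest max regret = 3 → V.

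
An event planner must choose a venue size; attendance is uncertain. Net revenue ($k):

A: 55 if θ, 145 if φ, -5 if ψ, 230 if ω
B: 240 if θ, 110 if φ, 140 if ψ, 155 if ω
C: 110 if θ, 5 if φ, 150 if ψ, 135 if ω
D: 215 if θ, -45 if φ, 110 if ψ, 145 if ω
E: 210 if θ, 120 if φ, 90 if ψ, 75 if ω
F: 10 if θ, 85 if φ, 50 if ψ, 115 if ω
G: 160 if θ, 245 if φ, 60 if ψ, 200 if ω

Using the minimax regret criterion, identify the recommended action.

G

Column bests: θ=240, φ=245, ψ=150, ω=230.
A regrets: 185, 100, 155, 0 → max 185
B regrets: 0, 135, 10, 75 → max 135
C regrets: 130, 240, 0, 95 → max 240
D regrets: 25, 290, 40, 85 → max 290
E regrets: 30, 125, 60, 155 → max 155
F regrets: 230, 160, 100, 115 → max 230
G regrets: 80, 0, 90, 30 → max 90
Smallest max regret = 90 → G.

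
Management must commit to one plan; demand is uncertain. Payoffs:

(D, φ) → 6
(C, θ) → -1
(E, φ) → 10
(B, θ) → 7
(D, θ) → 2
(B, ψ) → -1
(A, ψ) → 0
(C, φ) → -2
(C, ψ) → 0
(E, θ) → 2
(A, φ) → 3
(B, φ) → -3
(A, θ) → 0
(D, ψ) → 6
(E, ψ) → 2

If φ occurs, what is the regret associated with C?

Best payoff under φ is 10.
Regret = 10 − (-2) = 12.

12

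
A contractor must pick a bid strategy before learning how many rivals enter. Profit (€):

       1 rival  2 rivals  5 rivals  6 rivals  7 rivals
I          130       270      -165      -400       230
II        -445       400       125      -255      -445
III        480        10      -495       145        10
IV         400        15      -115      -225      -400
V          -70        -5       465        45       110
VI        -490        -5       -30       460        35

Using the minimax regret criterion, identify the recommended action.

V

Column bests: 1 rival=480, 2 rivals=400, 5 rivals=465, 6 rivals=460, 7 rivals=230.
I regrets: 350, 130, 630, 860, 0 → max 860
II regrets: 925, 0, 340, 715, 675 → max 925
III regrets: 0, 390, 960, 315, 220 → max 960
IV regrets: 80, 385, 580, 685, 630 → max 685
V regrets: 550, 405, 0, 415, 120 → max 550
VI regrets: 970, 405, 495, 0, 195 → max 970
Smallest max regret = 550 → V.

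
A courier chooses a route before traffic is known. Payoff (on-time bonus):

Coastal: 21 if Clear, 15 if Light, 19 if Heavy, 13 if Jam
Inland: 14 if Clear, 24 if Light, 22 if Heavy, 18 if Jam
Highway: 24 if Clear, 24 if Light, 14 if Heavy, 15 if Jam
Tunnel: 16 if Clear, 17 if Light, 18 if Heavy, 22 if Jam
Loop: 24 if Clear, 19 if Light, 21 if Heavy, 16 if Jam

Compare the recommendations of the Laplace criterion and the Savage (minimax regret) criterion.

Row averages: Coastal=17, Inland=19.5, Highway=19.25, Tunnel=18.25, Loop=20
Highest average = 20 → Loop.
Column bests: Clear=24, Light=24, Heavy=22, Jam=22.
Coastal regrets: 3, 9, 3, 9 → max 9
Inland regrets: 10, 0, 0, 4 → max 10
Highway regrets: 0, 0, 8, 7 → max 8
Tunnel regrets: 8, 7, 4, 0 → max 8
Loop regrets: 0, 5, 1, 6 → max 6
Smallest max regret = 6 → Loop.

laplace → Loop; minimax regret → Loop (agree)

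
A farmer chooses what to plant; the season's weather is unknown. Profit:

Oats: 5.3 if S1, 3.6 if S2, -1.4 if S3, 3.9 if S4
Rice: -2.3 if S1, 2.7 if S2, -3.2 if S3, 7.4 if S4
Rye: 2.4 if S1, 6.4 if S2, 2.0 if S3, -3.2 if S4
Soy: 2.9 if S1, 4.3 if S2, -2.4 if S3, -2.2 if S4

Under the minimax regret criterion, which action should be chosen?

Oats

Column bests: S1=5.3, S2=6.4, S3=2.0, S4=7.4.
Oats regrets: 0.0, 2.8, 3.4, 3.5 → max 3.5
Rice regrets: 7.6, 3.7, 5.2, 0.0 → max 7.6
Rye regrets: 2.9, 0.0, 0.0, 10.6 → max 10.6
Soy regrets: 2.4, 2.1, 4.4, 9.6 → max 9.6
Smallest max regret = 3.5 → Oats.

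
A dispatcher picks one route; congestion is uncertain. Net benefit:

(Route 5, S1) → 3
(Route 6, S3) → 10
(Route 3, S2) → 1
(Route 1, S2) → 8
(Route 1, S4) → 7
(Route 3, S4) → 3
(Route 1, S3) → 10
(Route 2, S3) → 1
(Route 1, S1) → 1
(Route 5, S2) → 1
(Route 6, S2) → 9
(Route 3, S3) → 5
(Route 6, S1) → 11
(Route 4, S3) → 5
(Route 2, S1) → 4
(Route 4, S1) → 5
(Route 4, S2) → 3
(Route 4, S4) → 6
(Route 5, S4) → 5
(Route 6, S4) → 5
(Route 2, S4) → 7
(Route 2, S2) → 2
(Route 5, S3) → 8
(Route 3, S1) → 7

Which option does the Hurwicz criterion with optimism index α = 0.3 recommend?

Route 1: 0.3·10 + 0.7·1 = 3.7
Route 2: 0.3·7 + 0.7·1 = 2.8
Route 3: 0.3·7 + 0.7·1 = 2.8
Route 4: 0.3·6 + 0.7·3 = 3.9
Route 5: 0.3·8 + 0.7·1 = 3.1
Route 6: 0.3·11 + 0.7·5 = 6.8
Highest Hurwicz score = 6.8 → Route 6.

Route 6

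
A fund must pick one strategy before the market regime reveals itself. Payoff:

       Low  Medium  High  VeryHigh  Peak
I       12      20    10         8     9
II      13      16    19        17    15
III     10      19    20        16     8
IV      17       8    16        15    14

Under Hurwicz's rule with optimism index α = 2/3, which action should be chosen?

II

I: 2/3·20 + 1/3·8 = 16
II: 2/3·19 + 1/3·13 = 17
III: 2/3·20 + 1/3·8 = 16
IV: 2/3·17 + 1/3·8 = 14
Highest Hurwicz score = 17 → II.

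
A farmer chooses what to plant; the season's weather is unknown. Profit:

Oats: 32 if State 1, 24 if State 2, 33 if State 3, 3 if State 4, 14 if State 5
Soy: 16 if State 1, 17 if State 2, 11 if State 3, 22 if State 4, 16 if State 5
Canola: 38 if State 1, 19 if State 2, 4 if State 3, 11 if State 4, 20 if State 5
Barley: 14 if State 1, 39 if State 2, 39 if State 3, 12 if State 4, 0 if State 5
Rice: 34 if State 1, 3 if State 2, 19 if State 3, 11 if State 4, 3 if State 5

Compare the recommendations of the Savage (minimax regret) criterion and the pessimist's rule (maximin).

Column bests: State 1=38, State 2=39, State 3=39, State 4=22, State 5=20.
Oats regrets: 6, 15, 6, 19, 6 → max 19
Soy regrets: 22, 22, 28, 0, 4 → max 28
Canola regrets: 0, 20, 35, 11, 0 → max 35
Barley regrets: 24, 0, 0, 10, 20 → max 24
Rice regrets: 4, 36, 20, 11, 17 → max 36
Smallest max regret = 19 → Oats.
Row minima: Oats=3, Soy=11, Canola=4, Barley=0, Rice=3
Best worst-case = 11 → Soy.

minimax regret → Oats; maximin → Soy (disagree)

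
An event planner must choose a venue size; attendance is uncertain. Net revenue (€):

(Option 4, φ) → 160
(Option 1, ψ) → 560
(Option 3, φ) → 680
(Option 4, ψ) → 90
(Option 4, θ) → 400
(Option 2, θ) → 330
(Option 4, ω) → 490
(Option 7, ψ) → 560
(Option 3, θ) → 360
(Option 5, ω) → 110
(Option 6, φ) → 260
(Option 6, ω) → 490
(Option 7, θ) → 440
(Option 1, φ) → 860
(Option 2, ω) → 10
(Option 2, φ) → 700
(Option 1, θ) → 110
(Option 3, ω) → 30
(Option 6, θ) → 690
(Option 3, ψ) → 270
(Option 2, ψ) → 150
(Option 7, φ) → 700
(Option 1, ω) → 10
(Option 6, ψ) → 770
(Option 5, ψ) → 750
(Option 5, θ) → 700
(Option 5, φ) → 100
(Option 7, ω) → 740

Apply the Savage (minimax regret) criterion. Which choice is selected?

Column bests: θ=700, φ=860, ψ=770, ω=740.
Option 1 regrets: 590, 0, 210, 730 → max 730
Option 2 regrets: 370, 160, 620, 730 → max 730
Option 3 regrets: 340, 180, 500, 710 → max 710
Option 4 regrets: 300, 700, 680, 250 → max 700
Option 5 regrets: 0, 760, 20, 630 → max 760
Option 6 regrets: 10, 600, 0, 250 → max 600
Option 7 regrets: 260, 160, 210, 0 → max 260
Smallest max regret = 260 → Option 7.

Option 7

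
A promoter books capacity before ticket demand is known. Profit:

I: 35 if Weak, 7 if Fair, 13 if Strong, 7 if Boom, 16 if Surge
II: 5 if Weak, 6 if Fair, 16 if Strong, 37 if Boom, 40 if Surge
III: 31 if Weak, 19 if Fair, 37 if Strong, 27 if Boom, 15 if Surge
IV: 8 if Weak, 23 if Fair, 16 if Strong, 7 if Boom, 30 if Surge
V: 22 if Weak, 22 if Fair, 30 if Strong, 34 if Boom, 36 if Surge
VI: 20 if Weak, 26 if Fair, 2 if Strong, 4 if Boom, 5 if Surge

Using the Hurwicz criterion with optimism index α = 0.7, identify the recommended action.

V

I: 0.7·35 + 0.3·7 = 26.6
II: 0.7·40 + 0.3·5 = 29.5
III: 0.7·37 + 0.3·15 = 30.4
IV: 0.7·30 + 0.3·7 = 23.1
V: 0.7·36 + 0.3·22 = 31.8
VI: 0.7·26 + 0.3·2 = 18.8
Highest Hurwicz score = 31.8 → V.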